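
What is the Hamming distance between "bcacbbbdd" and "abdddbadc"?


Comparing "bcacbbbdd" and "abdddbadc" position by position:
  Position 0: 'b' vs 'a' => differ
  Position 1: 'c' vs 'b' => differ
  Position 2: 'a' vs 'd' => differ
  Position 3: 'c' vs 'd' => differ
  Position 4: 'b' vs 'd' => differ
  Position 5: 'b' vs 'b' => same
  Position 6: 'b' vs 'a' => differ
  Position 7: 'd' vs 'd' => same
  Position 8: 'd' vs 'c' => differ
Total differences (Hamming distance): 7

7


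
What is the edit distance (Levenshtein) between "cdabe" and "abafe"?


Computing edit distance: "cdabe" -> "abafe"
DP table:
           a    b    a    f    e
      0    1    2    3    4    5
  c   1    1    2    3    4    5
  d   2    2    2    3    4    5
  a   3    2    3    2    3    4
  b   4    3    2    3    3    4
  e   5    4    3    3    4    3
Edit distance = dp[5][5] = 3

3


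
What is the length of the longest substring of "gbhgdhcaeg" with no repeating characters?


Input: "gbhgdhcaeg"
Sliding window (track last position of each char):
  Position 0 ('g'): window [0,0] length 1 -- new best
  Position 1 ('b'): window [0,1] length 2 -- new best
  Position 2 ('h'): window [0,2] length 3 -- new best
  Position 3 ('g'): repeat (last at 0), move window start to 1
  Position 3 ('g'): window [1,3] length 3
  Position 4 ('d'): window [1,4] length 4 -- new best
  Position 5 ('h'): repeat (last at 2), move window start to 3
  Position 5 ('h'): window [3,5] length 3
  Position 6 ('c'): window [3,6] length 4
  Position 7 ('a'): window [3,7] length 5 -- new best
  Position 8 ('e'): window [3,8] length 6 -- new best
  Position 9 ('g'): repeat (last at 3), move window start to 4
  Position 9 ('g'): window [4,9] length 6
Longest substring with no repeats: "gdhcae" with length 6

6


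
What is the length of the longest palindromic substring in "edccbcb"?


Input: "edccbcb"
Checking substrings for palindromes:
  [3:6] "cbc" (len 3) => palindrome
  [4:7] "bcb" (len 3) => palindrome
  [2:4] "cc" (len 2) => palindrome
Longest palindromic substring: "cbc" with length 3

3


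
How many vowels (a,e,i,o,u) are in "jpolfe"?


Input: jpolfe
Checking each character:
  'j' at position 0: consonant
  'p' at position 1: consonant
  'o' at position 2: vowel (running total: 1)
  'l' at position 3: consonant
  'f' at position 4: consonant
  'e' at position 5: vowel (running total: 2)
Total vowels: 2

2


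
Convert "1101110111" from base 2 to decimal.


Input: "1101110111" in base 2
Positional expansion:
  Digit '1' (value 1) x 2^9 = 512
  Digit '1' (value 1) x 2^8 = 256
  Digit '0' (value 0) x 2^7 = 0
  Digit '1' (value 1) x 2^6 = 64
  Digit '1' (value 1) x 2^5 = 32
  Digit '1' (value 1) x 2^4 = 16
  Digit '0' (value 0) x 2^3 = 0
  Digit '1' (value 1) x 2^2 = 4
  Digit '1' (value 1) x 2^1 = 2
  Digit '1' (value 1) x 2^0 = 1
Sum = 887

887


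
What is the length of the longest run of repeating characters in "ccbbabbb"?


Input: "ccbbabbb"
Scanning for longest run:
  Position 1 ('c'): continues run of 'c', length=2
  Position 2 ('b'): new char, reset run to 1
  Position 3 ('b'): continues run of 'b', length=2
  Position 4 ('a'): new char, reset run to 1
  Position 5 ('b'): new char, reset run to 1
  Position 6 ('b'): continues run of 'b', length=2
  Position 7 ('b'): continues run of 'b', length=3
Longest run: 'b' with length 3

3


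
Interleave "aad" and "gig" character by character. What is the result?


Interleaving "aad" and "gig":
  Position 0: 'a' from first, 'g' from second => "ag"
  Position 1: 'a' from first, 'i' from second => "ai"
  Position 2: 'd' from first, 'g' from second => "dg"
Result: agaidg

agaidg


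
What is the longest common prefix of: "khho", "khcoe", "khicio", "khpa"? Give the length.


Words: khho, khcoe, khicio, khpa
  Position 0: all 'k' => match
  Position 1: all 'h' => match
  Position 2: ('h', 'c', 'i', 'p') => mismatch, stop
LCP = "kh" (length 2)

2


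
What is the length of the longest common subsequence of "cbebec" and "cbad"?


LCS of "cbebec" and "cbad"
DP table:
           c    b    a    d
      0    0    0    0    0
  c   0    1    1    1    1
  b   0    1    2    2    2
  e   0    1    2    2    2
  b   0    1    2    2    2
  e   0    1    2    2    2
  c   0    1    2    2    2
LCS length = dp[6][4] = 2

2


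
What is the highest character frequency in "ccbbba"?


Input: ccbbba
Character counts:
  'a': 1
  'b': 3
  'c': 2
Maximum frequency: 3

3


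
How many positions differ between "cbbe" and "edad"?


Comparing "cbbe" and "edad" position by position:
  Position 0: 'c' vs 'e' => DIFFER
  Position 1: 'b' vs 'd' => DIFFER
  Position 2: 'b' vs 'a' => DIFFER
  Position 3: 'e' vs 'd' => DIFFER
Positions that differ: 4

4


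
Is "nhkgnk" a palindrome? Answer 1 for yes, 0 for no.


Input: nhkgnk
Reversed: kngkhn
  Compare pos 0 ('n') with pos 5 ('k'): MISMATCH
  Compare pos 1 ('h') with pos 4 ('n'): MISMATCH
  Compare pos 2 ('k') with pos 3 ('g'): MISMATCH
Result: not a palindrome

0


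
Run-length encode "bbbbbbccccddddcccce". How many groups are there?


Input: bbbbbbccccddddcccce
Scanning for consecutive runs:
  Group 1: 'b' x 6 (positions 0-5)
  Group 2: 'c' x 4 (positions 6-9)
  Group 3: 'd' x 4 (positions 10-13)
  Group 4: 'c' x 4 (positions 14-17)
  Group 5: 'e' x 1 (positions 18-18)
Total groups: 5

5


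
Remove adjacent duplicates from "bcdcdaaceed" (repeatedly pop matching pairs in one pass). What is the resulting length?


Input: bcdcdaaceed
Stack-based adjacent duplicate removal:
  Read 'b': push. Stack: b
  Read 'c': push. Stack: bc
  Read 'd': push. Stack: bcd
  Read 'c': push. Stack: bcdc
  Read 'd': push. Stack: bcdcd
  Read 'a': push. Stack: bcdcda
  Read 'a': matches stack top 'a' => pop. Stack: bcdcd
  Read 'c': push. Stack: bcdcdc
  Read 'e': push. Stack: bcdcdce
  Read 'e': matches stack top 'e' => pop. Stack: bcdcdc
  Read 'd': push. Stack: bcdcdcd
Final stack: "bcdcdcd" (length 7)

7


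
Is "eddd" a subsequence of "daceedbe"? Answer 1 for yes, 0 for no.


Check if "eddd" is a subsequence of "daceedbe"
Greedy scan:
  Position 0 ('d'): no match needed
  Position 1 ('a'): no match needed
  Position 2 ('c'): no match needed
  Position 3 ('e'): matches sub[0] = 'e'
  Position 4 ('e'): no match needed
  Position 5 ('d'): matches sub[1] = 'd'
  Position 6 ('b'): no match needed
  Position 7 ('e'): no match needed
Only matched 2/4 characters => not a subsequence

0


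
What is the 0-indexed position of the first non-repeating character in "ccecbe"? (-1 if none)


Input: ccecbe
Character frequencies:
  'b': 1
  'c': 3
  'e': 2
Scanning left to right for freq == 1:
  Position 0 ('c'): freq=3, skip
  Position 1 ('c'): freq=3, skip
  Position 2 ('e'): freq=2, skip
  Position 3 ('c'): freq=3, skip
  Position 4 ('b'): unique! => answer = 4

4


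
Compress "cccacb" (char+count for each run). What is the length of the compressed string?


Input: cccacb
Runs:
  'c' x 3 => "c3"
  'a' x 1 => "a1"
  'c' x 1 => "c1"
  'b' x 1 => "b1"
Compressed: "c3a1c1b1"
Compressed length: 8

8


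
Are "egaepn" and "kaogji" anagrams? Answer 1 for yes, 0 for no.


Strings: "egaepn", "kaogji"
Sorted first:  aeegnp
Sorted second: agijko
Differ at position 1: 'e' vs 'g' => not anagrams

0


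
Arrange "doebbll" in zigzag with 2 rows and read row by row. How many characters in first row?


Zigzag "doebbll" into 2 rows:
Placing characters:
  'd' => row 0
  'o' => row 1
  'e' => row 0
  'b' => row 1
  'b' => row 0
  'l' => row 1
  'l' => row 0
Rows:
  Row 0: "debl"
  Row 1: "obl"
First row length: 4

4


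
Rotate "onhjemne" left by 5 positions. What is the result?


Input: "onhjemne", rotate left by 5
First 5 characters: "onhje"
Remaining characters: "mne"
Concatenate remaining + first: "mne" + "onhje" = "mneonhje"

mneonhje


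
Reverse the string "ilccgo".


Input: ilccgo
Reading characters right to left:
  Position 5: 'o'
  Position 4: 'g'
  Position 3: 'c'
  Position 2: 'c'
  Position 1: 'l'
  Position 0: 'i'
Reversed: ogccli

ogccli


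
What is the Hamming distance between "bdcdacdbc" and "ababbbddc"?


Comparing "bdcdacdbc" and "ababbbddc" position by position:
  Position 0: 'b' vs 'a' => differ
  Position 1: 'd' vs 'b' => differ
  Position 2: 'c' vs 'a' => differ
  Position 3: 'd' vs 'b' => differ
  Position 4: 'a' vs 'b' => differ
  Position 5: 'c' vs 'b' => differ
  Position 6: 'd' vs 'd' => same
  Position 7: 'b' vs 'd' => differ
  Position 8: 'c' vs 'c' => same
Total differences (Hamming distance): 7

7


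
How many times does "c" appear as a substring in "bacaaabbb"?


Searching for "c" in "bacaaabbb"
Scanning each position:
  Position 0: "b" => no
  Position 1: "a" => no
  Position 2: "c" => MATCH
  Position 3: "a" => no
  Position 4: "a" => no
  Position 5: "a" => no
  Position 6: "b" => no
  Position 7: "b" => no
  Position 8: "b" => no
Total occurrences: 1

1


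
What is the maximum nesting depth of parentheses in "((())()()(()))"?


Input: "((())()()(()))"
Tracking depth:
  Position 0 '(': depth becomes 1
  Position 1 '(': depth becomes 2
  Position 2 '(': depth becomes 3
  Position 3 ')': depth becomes 2
  Position 4 ')': depth becomes 1
  Position 5 '(': depth becomes 2
  Position 6 ')': depth becomes 1
  Position 7 '(': depth becomes 2
  Position 8 ')': depth becomes 1
  Position 9 '(': depth becomes 2
  Position 10 '(': depth becomes 3
  Position 11 ')': depth becomes 2
  Position 12 ')': depth becomes 1
  Position 13 ')': depth becomes 0
Maximum depth reached: 3

3


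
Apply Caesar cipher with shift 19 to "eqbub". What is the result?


Caesar cipher: shift "eqbub" by 19
  'e' (pos 4) + 19 = pos 23 = 'x'
  'q' (pos 16) + 19 = pos 9 = 'j'
  'b' (pos 1) + 19 = pos 20 = 'u'
  'u' (pos 20) + 19 = pos 13 = 'n'
  'b' (pos 1) + 19 = pos 20 = 'u'
Result: xjunu

xjunu


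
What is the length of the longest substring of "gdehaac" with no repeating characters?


Input: "gdehaac"
Sliding window (track last position of each char):
  Position 0 ('g'): window [0,0] length 1 -- new best
  Position 1 ('d'): window [0,1] length 2 -- new best
  Position 2 ('e'): window [0,2] length 3 -- new best
  Position 3 ('h'): window [0,3] length 4 -- new best
  Position 4 ('a'): window [0,4] length 5 -- new best
  Position 5 ('a'): repeat (last at 4), move window start to 5
  Position 5 ('a'): window [5,5] length 1
  Position 6 ('c'): window [5,6] length 2
Longest substring with no repeats: "gdeha" with length 5

5


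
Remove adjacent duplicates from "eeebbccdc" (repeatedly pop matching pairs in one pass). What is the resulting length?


Input: eeebbccdc
Stack-based adjacent duplicate removal:
  Read 'e': push. Stack: e
  Read 'e': matches stack top 'e' => pop. Stack: (empty)
  Read 'e': push. Stack: e
  Read 'b': push. Stack: eb
  Read 'b': matches stack top 'b' => pop. Stack: e
  Read 'c': push. Stack: ec
  Read 'c': matches stack top 'c' => pop. Stack: e
  Read 'd': push. Stack: ed
  Read 'c': push. Stack: edc
Final stack: "edc" (length 3)

3


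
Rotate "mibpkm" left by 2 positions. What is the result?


Input: "mibpkm", rotate left by 2
First 2 characters: "mi"
Remaining characters: "bpkm"
Concatenate remaining + first: "bpkm" + "mi" = "bpkmmi"

bpkmmi


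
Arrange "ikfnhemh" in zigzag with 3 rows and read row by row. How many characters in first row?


Zigzag "ikfnhemh" into 3 rows:
Placing characters:
  'i' => row 0
  'k' => row 1
  'f' => row 2
  'n' => row 1
  'h' => row 0
  'e' => row 1
  'm' => row 2
  'h' => row 1
Rows:
  Row 0: "ih"
  Row 1: "kneh"
  Row 2: "fm"
First row length: 2

2


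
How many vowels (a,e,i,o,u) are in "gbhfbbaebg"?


Input: gbhfbbaebg
Checking each character:
  'g' at position 0: consonant
  'b' at position 1: consonant
  'h' at position 2: consonant
  'f' at position 3: consonant
  'b' at position 4: consonant
  'b' at position 5: consonant
  'a' at position 6: vowel (running total: 1)
  'e' at position 7: vowel (running total: 2)
  'b' at position 8: consonant
  'g' at position 9: consonant
Total vowels: 2

2


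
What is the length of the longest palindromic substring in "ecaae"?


Input: "ecaae"
Checking substrings for palindromes:
  [2:4] "aa" (len 2) => palindrome
Longest palindromic substring: "aa" with length 2

2


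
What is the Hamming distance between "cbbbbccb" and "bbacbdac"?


Comparing "cbbbbccb" and "bbacbdac" position by position:
  Position 0: 'c' vs 'b' => differ
  Position 1: 'b' vs 'b' => same
  Position 2: 'b' vs 'a' => differ
  Position 3: 'b' vs 'c' => differ
  Position 4: 'b' vs 'b' => same
  Position 5: 'c' vs 'd' => differ
  Position 6: 'c' vs 'a' => differ
  Position 7: 'b' vs 'c' => differ
Total differences (Hamming distance): 6

6


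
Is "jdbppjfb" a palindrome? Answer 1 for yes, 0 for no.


Input: jdbppjfb
Reversed: bfjppbdj
  Compare pos 0 ('j') with pos 7 ('b'): MISMATCH
  Compare pos 1 ('d') with pos 6 ('f'): MISMATCH
  Compare pos 2 ('b') with pos 5 ('j'): MISMATCH
  Compare pos 3 ('p') with pos 4 ('p'): match
Result: not a palindrome

0


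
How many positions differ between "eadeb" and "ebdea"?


Comparing "eadeb" and "ebdea" position by position:
  Position 0: 'e' vs 'e' => same
  Position 1: 'a' vs 'b' => DIFFER
  Position 2: 'd' vs 'd' => same
  Position 3: 'e' vs 'e' => same
  Position 4: 'b' vs 'a' => DIFFER
Positions that differ: 2

2


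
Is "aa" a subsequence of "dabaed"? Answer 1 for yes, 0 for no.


Check if "aa" is a subsequence of "dabaed"
Greedy scan:
  Position 0 ('d'): no match needed
  Position 1 ('a'): matches sub[0] = 'a'
  Position 2 ('b'): no match needed
  Position 3 ('a'): matches sub[1] = 'a'
  Position 4 ('e'): no match needed
  Position 5 ('d'): no match needed
All 2 characters matched => is a subsequence

1


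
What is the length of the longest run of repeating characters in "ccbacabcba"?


Input: "ccbacabcba"
Scanning for longest run:
  Position 1 ('c'): continues run of 'c', length=2
  Position 2 ('b'): new char, reset run to 1
  Position 3 ('a'): new char, reset run to 1
  Position 4 ('c'): new char, reset run to 1
  Position 5 ('a'): new char, reset run to 1
  Position 6 ('b'): new char, reset run to 1
  Position 7 ('c'): new char, reset run to 1
  Position 8 ('b'): new char, reset run to 1
  Position 9 ('a'): new char, reset run to 1
Longest run: 'c' with length 2

2


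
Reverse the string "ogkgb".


Input: ogkgb
Reading characters right to left:
  Position 4: 'b'
  Position 3: 'g'
  Position 2: 'k'
  Position 1: 'g'
  Position 0: 'o'
Reversed: bgkgo

bgkgo


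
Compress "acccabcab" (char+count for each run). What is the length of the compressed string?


Input: acccabcab
Runs:
  'a' x 1 => "a1"
  'c' x 3 => "c3"
  'a' x 1 => "a1"
  'b' x 1 => "b1"
  'c' x 1 => "c1"
  'a' x 1 => "a1"
  'b' x 1 => "b1"
Compressed: "a1c3a1b1c1a1b1"
Compressed length: 14

14


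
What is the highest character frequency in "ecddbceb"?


Input: ecddbceb
Character counts:
  'b': 2
  'c': 2
  'd': 2
  'e': 2
Maximum frequency: 2

2


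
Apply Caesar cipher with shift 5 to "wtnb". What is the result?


Caesar cipher: shift "wtnb" by 5
  'w' (pos 22) + 5 = pos 1 = 'b'
  't' (pos 19) + 5 = pos 24 = 'y'
  'n' (pos 13) + 5 = pos 18 = 's'
  'b' (pos 1) + 5 = pos 6 = 'g'
Result: bysg

bysg


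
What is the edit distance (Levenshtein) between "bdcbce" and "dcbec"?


Computing edit distance: "bdcbce" -> "dcbec"
DP table:
           d    c    b    e    c
      0    1    2    3    4    5
  b   1    1    2    2    3    4
  d   2    1    2    3    3    4
  c   3    2    1    2    3    3
  b   4    3    2    1    2    3
  c   5    4    3    2    2    2
  e   6    5    4    3    2    3
Edit distance = dp[6][5] = 3

3


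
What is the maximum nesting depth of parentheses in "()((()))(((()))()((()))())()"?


Input: "()((()))(((()))()((()))())()"
Tracking depth:
  Position 0 '(': depth becomes 1
  Position 1 ')': depth becomes 0
  Position 2 '(': depth becomes 1
  Position 3 '(': depth becomes 2
  Position 4 '(': depth becomes 3
  Position 5 ')': depth becomes 2
  Position 6 ')': depth becomes 1
  Position 7 ')': depth becomes 0
  Position 8 '(': depth becomes 1
  Position 9 '(': depth becomes 2
  Position 10 '(': depth becomes 3
  Position 11 '(': depth becomes 4
  Position 12 ')': depth becomes 3
  Position 13 ')': depth becomes 2
  Position 14 ')': depth becomes 1
  Position 15 '(': depth becomes 2
  Position 16 ')': depth becomes 1
  Position 17 '(': depth becomes 2
  Position 18 '(': depth becomes 3
  Position 19 '(': depth becomes 4
  Position 20 ')': depth becomes 3
  Position 21 ')': depth becomes 2
  Position 22 ')': depth becomes 1
  Position 23 '(': depth becomes 2
  Position 24 ')': depth becomes 1
  Position 25 ')': depth becomes 0
  Position 26 '(': depth becomes 1
  Position 27 ')': depth becomes 0
Maximum depth reached: 4

4


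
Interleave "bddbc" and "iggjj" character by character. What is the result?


Interleaving "bddbc" and "iggjj":
  Position 0: 'b' from first, 'i' from second => "bi"
  Position 1: 'd' from first, 'g' from second => "dg"
  Position 2: 'd' from first, 'g' from second => "dg"
  Position 3: 'b' from first, 'j' from second => "bj"
  Position 4: 'c' from first, 'j' from second => "cj"
Result: bidgdgbjcj

bidgdgbjcj


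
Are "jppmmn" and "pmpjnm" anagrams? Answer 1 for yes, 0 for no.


Strings: "jppmmn", "pmpjnm"
Sorted first:  jmmnpp
Sorted second: jmmnpp
Sorted forms match => anagrams

1


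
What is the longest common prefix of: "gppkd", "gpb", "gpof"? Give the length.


Words: gppkd, gpb, gpof
  Position 0: all 'g' => match
  Position 1: all 'p' => match
  Position 2: ('p', 'b', 'o') => mismatch, stop
LCP = "gp" (length 2)

2


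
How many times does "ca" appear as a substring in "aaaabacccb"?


Searching for "ca" in "aaaabacccb"
Scanning each position:
  Position 0: "aa" => no
  Position 1: "aa" => no
  Position 2: "aa" => no
  Position 3: "ab" => no
  Position 4: "ba" => no
  Position 5: "ac" => no
  Position 6: "cc" => no
  Position 7: "cc" => no
  Position 8: "cb" => no
Total occurrences: 0

0


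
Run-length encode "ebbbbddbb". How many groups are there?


Input: ebbbbddbb
Scanning for consecutive runs:
  Group 1: 'e' x 1 (positions 0-0)
  Group 2: 'b' x 4 (positions 1-4)
  Group 3: 'd' x 2 (positions 5-6)
  Group 4: 'b' x 2 (positions 7-8)
Total groups: 4

4


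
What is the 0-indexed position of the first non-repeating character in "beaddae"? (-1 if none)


Input: beaddae
Character frequencies:
  'a': 2
  'b': 1
  'd': 2
  'e': 2
Scanning left to right for freq == 1:
  Position 0 ('b'): unique! => answer = 0

0


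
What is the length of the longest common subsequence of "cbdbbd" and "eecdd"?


LCS of "cbdbbd" and "eecdd"
DP table:
           e    e    c    d    d
      0    0    0    0    0    0
  c   0    0    0    1    1    1
  b   0    0    0    1    1    1
  d   0    0    0    1    2    2
  b   0    0    0    1    2    2
  b   0    0    0    1    2    2
  d   0    0    0    1    2    3
LCS length = dp[6][5] = 3

3


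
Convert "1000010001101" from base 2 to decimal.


Input: "1000010001101" in base 2
Positional expansion:
  Digit '1' (value 1) x 2^12 = 4096
  Digit '0' (value 0) x 2^11 = 0
  Digit '0' (value 0) x 2^10 = 0
  Digit '0' (value 0) x 2^9 = 0
  Digit '0' (value 0) x 2^8 = 0
  Digit '1' (value 1) x 2^7 = 128
  Digit '0' (value 0) x 2^6 = 0
  Digit '0' (value 0) x 2^5 = 0
  Digit '0' (value 0) x 2^4 = 0
  Digit '1' (value 1) x 2^3 = 8
  Digit '1' (value 1) x 2^2 = 4
  Digit '0' (value 0) x 2^1 = 0
  Digit '1' (value 1) x 2^0 = 1
Sum = 4237

4237


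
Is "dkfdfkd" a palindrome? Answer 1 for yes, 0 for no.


Input: dkfdfkd
Reversed: dkfdfkd
  Compare pos 0 ('d') with pos 6 ('d'): match
  Compare pos 1 ('k') with pos 5 ('k'): match
  Compare pos 2 ('f') with pos 4 ('f'): match
Result: palindrome

1


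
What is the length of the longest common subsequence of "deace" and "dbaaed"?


LCS of "deace" and "dbaaed"
DP table:
           d    b    a    a    e    d
      0    0    0    0    0    0    0
  d   0    1    1    1    1    1    1
  e   0    1    1    1    1    2    2
  a   0    1    1    2    2    2    2
  c   0    1    1    2    2    2    2
  e   0    1    1    2    2    3    3
LCS length = dp[5][6] = 3

3


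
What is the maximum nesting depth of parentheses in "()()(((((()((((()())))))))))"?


Input: "()()(((((()((((()())))))))))"
Tracking depth:
  Position 0 '(': depth becomes 1
  Position 1 ')': depth becomes 0
  Position 2 '(': depth becomes 1
  Position 3 ')': depth becomes 0
  Position 4 '(': depth becomes 1
  Position 5 '(': depth becomes 2
  Position 6 '(': depth becomes 3
  Position 7 '(': depth becomes 4
  Position 8 '(': depth becomes 5
  Position 9 '(': depth becomes 6
  Position 10 ')': depth becomes 5
  Position 11 '(': depth becomes 6
  Position 12 '(': depth becomes 7
  Position 13 '(': depth becomes 8
  Position 14 '(': depth becomes 9
  Position 15 '(': depth becomes 10
  Position 16 ')': depth becomes 9
  Position 17 '(': depth becomes 10
  Position 18 ')': depth becomes 9
  Position 19 ')': depth becomes 8
  Position 20 ')': depth becomes 7
  Position 21 ')': depth becomes 6
  Position 22 ')': depth becomes 5
  Position 23 ')': depth becomes 4
  Position 24 ')': depth becomes 3
  Position 25 ')': depth becomes 2
  Position 26 ')': depth becomes 1
  Position 27 ')': depth becomes 0
Maximum depth reached: 10

10


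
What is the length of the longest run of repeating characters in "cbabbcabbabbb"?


Input: "cbabbcabbabbb"
Scanning for longest run:
  Position 1 ('b'): new char, reset run to 1
  Position 2 ('a'): new char, reset run to 1
  Position 3 ('b'): new char, reset run to 1
  Position 4 ('b'): continues run of 'b', length=2
  Position 5 ('c'): new char, reset run to 1
  Position 6 ('a'): new char, reset run to 1
  Position 7 ('b'): new char, reset run to 1
  Position 8 ('b'): continues run of 'b', length=2
  Position 9 ('a'): new char, reset run to 1
  Position 10 ('b'): new char, reset run to 1
  Position 11 ('b'): continues run of 'b', length=2
  Position 12 ('b'): continues run of 'b', length=3
Longest run: 'b' with length 3

3


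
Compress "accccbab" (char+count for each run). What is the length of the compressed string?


Input: accccbab
Runs:
  'a' x 1 => "a1"
  'c' x 4 => "c4"
  'b' x 1 => "b1"
  'a' x 1 => "a1"
  'b' x 1 => "b1"
Compressed: "a1c4b1a1b1"
Compressed length: 10

10


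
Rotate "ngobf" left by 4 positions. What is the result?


Input: "ngobf", rotate left by 4
First 4 characters: "ngob"
Remaining characters: "f"
Concatenate remaining + first: "f" + "ngob" = "fngob"

fngob


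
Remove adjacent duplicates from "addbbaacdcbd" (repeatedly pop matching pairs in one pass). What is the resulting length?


Input: addbbaacdcbd
Stack-based adjacent duplicate removal:
  Read 'a': push. Stack: a
  Read 'd': push. Stack: ad
  Read 'd': matches stack top 'd' => pop. Stack: a
  Read 'b': push. Stack: ab
  Read 'b': matches stack top 'b' => pop. Stack: a
  Read 'a': matches stack top 'a' => pop. Stack: (empty)
  Read 'a': push. Stack: a
  Read 'c': push. Stack: ac
  Read 'd': push. Stack: acd
  Read 'c': push. Stack: acdc
  Read 'b': push. Stack: acdcb
  Read 'd': push. Stack: acdcbd
Final stack: "acdcbd" (length 6)

6


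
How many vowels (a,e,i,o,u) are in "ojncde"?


Input: ojncde
Checking each character:
  'o' at position 0: vowel (running total: 1)
  'j' at position 1: consonant
  'n' at position 2: consonant
  'c' at position 3: consonant
  'd' at position 4: consonant
  'e' at position 5: vowel (running total: 2)
Total vowels: 2

2


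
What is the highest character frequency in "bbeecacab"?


Input: bbeecacab
Character counts:
  'a': 2
  'b': 3
  'c': 2
  'e': 2
Maximum frequency: 3

3


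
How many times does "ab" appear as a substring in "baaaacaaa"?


Searching for "ab" in "baaaacaaa"
Scanning each position:
  Position 0: "ba" => no
  Position 1: "aa" => no
  Position 2: "aa" => no
  Position 3: "aa" => no
  Position 4: "ac" => no
  Position 5: "ca" => no
  Position 6: "aa" => no
  Position 7: "aa" => no
Total occurrences: 0

0


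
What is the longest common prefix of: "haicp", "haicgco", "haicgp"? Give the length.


Words: haicp, haicgco, haicgp
  Position 0: all 'h' => match
  Position 1: all 'a' => match
  Position 2: all 'i' => match
  Position 3: all 'c' => match
  Position 4: ('p', 'g', 'g') => mismatch, stop
LCP = "haic" (length 4)

4


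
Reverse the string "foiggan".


Input: foiggan
Reading characters right to left:
  Position 6: 'n'
  Position 5: 'a'
  Position 4: 'g'
  Position 3: 'g'
  Position 2: 'i'
  Position 1: 'o'
  Position 0: 'f'
Reversed: naggiof

naggiof


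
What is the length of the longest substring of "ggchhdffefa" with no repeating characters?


Input: "ggchhdffefa"
Sliding window (track last position of each char):
  Position 0 ('g'): window [0,0] length 1 -- new best
  Position 1 ('g'): repeat (last at 0), move window start to 1
  Position 1 ('g'): window [1,1] length 1
  Position 2 ('c'): window [1,2] length 2 -- new best
  Position 3 ('h'): window [1,3] length 3 -- new best
  Position 4 ('h'): repeat (last at 3), move window start to 4
  Position 4 ('h'): window [4,4] length 1
  Position 5 ('d'): window [4,5] length 2
  Position 6 ('f'): window [4,6] length 3
  Position 7 ('f'): repeat (last at 6), move window start to 7
  Position 7 ('f'): window [7,7] length 1
  Position 8 ('e'): window [7,8] length 2
  Position 9 ('f'): repeat (last at 7), move window start to 8
  Position 9 ('f'): window [8,9] length 2
  Position 10 ('a'): window [8,10] length 3
Longest substring with no repeats: "gch" with length 3

3


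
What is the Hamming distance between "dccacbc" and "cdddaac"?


Comparing "dccacbc" and "cdddaac" position by position:
  Position 0: 'd' vs 'c' => differ
  Position 1: 'c' vs 'd' => differ
  Position 2: 'c' vs 'd' => differ
  Position 3: 'a' vs 'd' => differ
  Position 4: 'c' vs 'a' => differ
  Position 5: 'b' vs 'a' => differ
  Position 6: 'c' vs 'c' => same
Total differences (Hamming distance): 6

6


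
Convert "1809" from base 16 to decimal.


Input: "1809" in base 16
Positional expansion:
  Digit '1' (value 1) x 16^3 = 4096
  Digit '8' (value 8) x 16^2 = 2048
  Digit '0' (value 0) x 16^1 = 0
  Digit '9' (value 9) x 16^0 = 9
Sum = 6153

6153


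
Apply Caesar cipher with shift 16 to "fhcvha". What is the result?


Caesar cipher: shift "fhcvha" by 16
  'f' (pos 5) + 16 = pos 21 = 'v'
  'h' (pos 7) + 16 = pos 23 = 'x'
  'c' (pos 2) + 16 = pos 18 = 's'
  'v' (pos 21) + 16 = pos 11 = 'l'
  'h' (pos 7) + 16 = pos 23 = 'x'
  'a' (pos 0) + 16 = pos 16 = 'q'
Result: vxslxq

vxslxq


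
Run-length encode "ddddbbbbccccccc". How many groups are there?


Input: ddddbbbbccccccc
Scanning for consecutive runs:
  Group 1: 'd' x 4 (positions 0-3)
  Group 2: 'b' x 4 (positions 4-7)
  Group 3: 'c' x 7 (positions 8-14)
Total groups: 3

3


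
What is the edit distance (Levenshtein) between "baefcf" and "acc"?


Computing edit distance: "baefcf" -> "acc"
DP table:
           a    c    c
      0    1    2    3
  b   1    1    2    3
  a   2    1    2    3
  e   3    2    2    3
  f   4    3    3    3
  c   5    4    3    3
  f   6    5    4    4
Edit distance = dp[6][3] = 4

4


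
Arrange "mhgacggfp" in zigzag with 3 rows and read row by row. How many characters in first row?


Zigzag "mhgacggfp" into 3 rows:
Placing characters:
  'm' => row 0
  'h' => row 1
  'g' => row 2
  'a' => row 1
  'c' => row 0
  'g' => row 1
  'g' => row 2
  'f' => row 1
  'p' => row 0
Rows:
  Row 0: "mcp"
  Row 1: "hagf"
  Row 2: "gg"
First row length: 3

3


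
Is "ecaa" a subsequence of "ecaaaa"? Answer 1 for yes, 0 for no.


Check if "ecaa" is a subsequence of "ecaaaa"
Greedy scan:
  Position 0 ('e'): matches sub[0] = 'e'
  Position 1 ('c'): matches sub[1] = 'c'
  Position 2 ('a'): matches sub[2] = 'a'
  Position 3 ('a'): matches sub[3] = 'a'
  Position 4 ('a'): no match needed
  Position 5 ('a'): no match needed
All 4 characters matched => is a subsequence

1


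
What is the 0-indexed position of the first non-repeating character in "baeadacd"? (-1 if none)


Input: baeadacd
Character frequencies:
  'a': 3
  'b': 1
  'c': 1
  'd': 2
  'e': 1
Scanning left to right for freq == 1:
  Position 0 ('b'): unique! => answer = 0

0


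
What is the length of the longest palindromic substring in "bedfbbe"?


Input: "bedfbbe"
Checking substrings for palindromes:
  [4:6] "bb" (len 2) => palindrome
Longest palindromic substring: "bb" with length 2

2


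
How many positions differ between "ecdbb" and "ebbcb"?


Comparing "ecdbb" and "ebbcb" position by position:
  Position 0: 'e' vs 'e' => same
  Position 1: 'c' vs 'b' => DIFFER
  Position 2: 'd' vs 'b' => DIFFER
  Position 3: 'b' vs 'c' => DIFFER
  Position 4: 'b' vs 'b' => same
Positions that differ: 3

3


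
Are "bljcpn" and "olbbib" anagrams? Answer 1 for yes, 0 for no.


Strings: "bljcpn", "olbbib"
Sorted first:  bcjlnp
Sorted second: bbbilo
Differ at position 1: 'c' vs 'b' => not anagrams

0


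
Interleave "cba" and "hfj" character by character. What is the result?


Interleaving "cba" and "hfj":
  Position 0: 'c' from first, 'h' from second => "ch"
  Position 1: 'b' from first, 'f' from second => "bf"
  Position 2: 'a' from first, 'j' from second => "aj"
Result: chbfaj

chbfaj


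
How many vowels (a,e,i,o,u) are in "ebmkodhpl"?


Input: ebmkodhpl
Checking each character:
  'e' at position 0: vowel (running total: 1)
  'b' at position 1: consonant
  'm' at position 2: consonant
  'k' at position 3: consonant
  'o' at position 4: vowel (running total: 2)
  'd' at position 5: consonant
  'h' at position 6: consonant
  'p' at position 7: consonant
  'l' at position 8: consonant
Total vowels: 2

2


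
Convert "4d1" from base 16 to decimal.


Input: "4d1" in base 16
Positional expansion:
  Digit '4' (value 4) x 16^2 = 1024
  Digit 'd' (value 13) x 16^1 = 208
  Digit '1' (value 1) x 16^0 = 1
Sum = 1233

1233


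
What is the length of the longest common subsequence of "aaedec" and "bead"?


LCS of "aaedec" and "bead"
DP table:
           b    e    a    d
      0    0    0    0    0
  a   0    0    0    1    1
  a   0    0    0    1    1
  e   0    0    1    1    1
  d   0    0    1    1    2
  e   0    0    1    1    2
  c   0    0    1    1    2
LCS length = dp[6][4] = 2

2


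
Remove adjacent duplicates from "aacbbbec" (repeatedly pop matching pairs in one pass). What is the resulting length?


Input: aacbbbec
Stack-based adjacent duplicate removal:
  Read 'a': push. Stack: a
  Read 'a': matches stack top 'a' => pop. Stack: (empty)
  Read 'c': push. Stack: c
  Read 'b': push. Stack: cb
  Read 'b': matches stack top 'b' => pop. Stack: c
  Read 'b': push. Stack: cb
  Read 'e': push. Stack: cbe
  Read 'c': push. Stack: cbec
Final stack: "cbec" (length 4)

4


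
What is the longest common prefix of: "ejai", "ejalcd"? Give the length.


Words: ejai, ejalcd
  Position 0: all 'e' => match
  Position 1: all 'j' => match
  Position 2: all 'a' => match
  Position 3: ('i', 'l') => mismatch, stop
LCP = "eja" (length 3)

3


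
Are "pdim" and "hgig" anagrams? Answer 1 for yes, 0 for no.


Strings: "pdim", "hgig"
Sorted first:  dimp
Sorted second: gghi
Differ at position 0: 'd' vs 'g' => not anagrams

0


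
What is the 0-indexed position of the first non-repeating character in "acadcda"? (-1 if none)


Input: acadcda
Character frequencies:
  'a': 3
  'c': 2
  'd': 2
Scanning left to right for freq == 1:
  Position 0 ('a'): freq=3, skip
  Position 1 ('c'): freq=2, skip
  Position 2 ('a'): freq=3, skip
  Position 3 ('d'): freq=2, skip
  Position 4 ('c'): freq=2, skip
  Position 5 ('d'): freq=2, skip
  Position 6 ('a'): freq=3, skip
  No unique character found => answer = -1

-1


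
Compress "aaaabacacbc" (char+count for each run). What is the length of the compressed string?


Input: aaaabacacbc
Runs:
  'a' x 4 => "a4"
  'b' x 1 => "b1"
  'a' x 1 => "a1"
  'c' x 1 => "c1"
  'a' x 1 => "a1"
  'c' x 1 => "c1"
  'b' x 1 => "b1"
  'c' x 1 => "c1"
Compressed: "a4b1a1c1a1c1b1c1"
Compressed length: 16

16


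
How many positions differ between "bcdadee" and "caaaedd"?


Comparing "bcdadee" and "caaaedd" position by position:
  Position 0: 'b' vs 'c' => DIFFER
  Position 1: 'c' vs 'a' => DIFFER
  Position 2: 'd' vs 'a' => DIFFER
  Position 3: 'a' vs 'a' => same
  Position 4: 'd' vs 'e' => DIFFER
  Position 5: 'e' vs 'd' => DIFFER
  Position 6: 'e' vs 'd' => DIFFER
Positions that differ: 6

6


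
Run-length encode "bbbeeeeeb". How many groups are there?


Input: bbbeeeeeb
Scanning for consecutive runs:
  Group 1: 'b' x 3 (positions 0-2)
  Group 2: 'e' x 5 (positions 3-7)
  Group 3: 'b' x 1 (positions 8-8)
Total groups: 3

3


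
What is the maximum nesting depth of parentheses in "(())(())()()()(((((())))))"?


Input: "(())(())()()()(((((())))))"
Tracking depth:
  Position 0 '(': depth becomes 1
  Position 1 '(': depth becomes 2
  Position 2 ')': depth becomes 1
  Position 3 ')': depth becomes 0
  Position 4 '(': depth becomes 1
  Position 5 '(': depth becomes 2
  Position 6 ')': depth becomes 1
  Position 7 ')': depth becomes 0
  Position 8 '(': depth becomes 1
  Position 9 ')': depth becomes 0
  Position 10 '(': depth becomes 1
  Position 11 ')': depth becomes 0
  Position 12 '(': depth becomes 1
  Position 13 ')': depth becomes 0
  Position 14 '(': depth becomes 1
  Position 15 '(': depth becomes 2
  Position 16 '(': depth becomes 3
  Position 17 '(': depth becomes 4
  Position 18 '(': depth becomes 5
  Position 19 '(': depth becomes 6
  Position 20 ')': depth becomes 5
  Position 21 ')': depth becomes 4
  Position 22 ')': depth becomes 3
  Position 23 ')': depth becomes 2
  Position 24 ')': depth becomes 1
  Position 25 ')': depth becomes 0
Maximum depth reached: 6

6


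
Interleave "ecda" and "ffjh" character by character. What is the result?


Interleaving "ecda" and "ffjh":
  Position 0: 'e' from first, 'f' from second => "ef"
  Position 1: 'c' from first, 'f' from second => "cf"
  Position 2: 'd' from first, 'j' from second => "dj"
  Position 3: 'a' from first, 'h' from second => "ah"
Result: efcfdjah

efcfdjah


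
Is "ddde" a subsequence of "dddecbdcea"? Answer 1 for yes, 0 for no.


Check if "ddde" is a subsequence of "dddecbdcea"
Greedy scan:
  Position 0 ('d'): matches sub[0] = 'd'
  Position 1 ('d'): matches sub[1] = 'd'
  Position 2 ('d'): matches sub[2] = 'd'
  Position 3 ('e'): matches sub[3] = 'e'
  Position 4 ('c'): no match needed
  Position 5 ('b'): no match needed
  Position 6 ('d'): no match needed
  Position 7 ('c'): no match needed
  Position 8 ('e'): no match needed
  Position 9 ('a'): no match needed
All 4 characters matched => is a subsequence

1


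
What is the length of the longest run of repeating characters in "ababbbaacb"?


Input: "ababbbaacb"
Scanning for longest run:
  Position 1 ('b'): new char, reset run to 1
  Position 2 ('a'): new char, reset run to 1
  Position 3 ('b'): new char, reset run to 1
  Position 4 ('b'): continues run of 'b', length=2
  Position 5 ('b'): continues run of 'b', length=3
  Position 6 ('a'): new char, reset run to 1
  Position 7 ('a'): continues run of 'a', length=2
  Position 8 ('c'): new char, reset run to 1
  Position 9 ('b'): new char, reset run to 1
Longest run: 'b' with length 3

3


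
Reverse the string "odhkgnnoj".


Input: odhkgnnoj
Reading characters right to left:
  Position 8: 'j'
  Position 7: 'o'
  Position 6: 'n'
  Position 5: 'n'
  Position 4: 'g'
  Position 3: 'k'
  Position 2: 'h'
  Position 1: 'd'
  Position 0: 'o'
Reversed: jonngkhdo

jonngkhdo


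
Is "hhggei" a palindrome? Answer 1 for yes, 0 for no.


Input: hhggei
Reversed: iegghh
  Compare pos 0 ('h') with pos 5 ('i'): MISMATCH
  Compare pos 1 ('h') with pos 4 ('e'): MISMATCH
  Compare pos 2 ('g') with pos 3 ('g'): match
Result: not a palindrome

0


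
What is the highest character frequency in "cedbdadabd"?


Input: cedbdadabd
Character counts:
  'a': 2
  'b': 2
  'c': 1
  'd': 4
  'e': 1
Maximum frequency: 4

4


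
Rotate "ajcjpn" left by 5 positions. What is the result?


Input: "ajcjpn", rotate left by 5
First 5 characters: "ajcjp"
Remaining characters: "n"
Concatenate remaining + first: "n" + "ajcjp" = "najcjp"

najcjp


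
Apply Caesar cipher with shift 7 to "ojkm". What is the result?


Caesar cipher: shift "ojkm" by 7
  'o' (pos 14) + 7 = pos 21 = 'v'
  'j' (pos 9) + 7 = pos 16 = 'q'
  'k' (pos 10) + 7 = pos 17 = 'r'
  'm' (pos 12) + 7 = pos 19 = 't'
Result: vqrt

vqrt


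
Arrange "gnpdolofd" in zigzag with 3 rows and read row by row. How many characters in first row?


Zigzag "gnpdolofd" into 3 rows:
Placing characters:
  'g' => row 0
  'n' => row 1
  'p' => row 2
  'd' => row 1
  'o' => row 0
  'l' => row 1
  'o' => row 2
  'f' => row 1
  'd' => row 0
Rows:
  Row 0: "god"
  Row 1: "ndlf"
  Row 2: "po"
First row length: 3

3


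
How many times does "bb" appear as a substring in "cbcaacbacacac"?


Searching for "bb" in "cbcaacbacacac"
Scanning each position:
  Position 0: "cb" => no
  Position 1: "bc" => no
  Position 2: "ca" => no
  Position 3: "aa" => no
  Position 4: "ac" => no
  Position 5: "cb" => no
  Position 6: "ba" => no
  Position 7: "ac" => no
  Position 8: "ca" => no
  Position 9: "ac" => no
  Position 10: "ca" => no
  Position 11: "ac" => no
Total occurrences: 0

0


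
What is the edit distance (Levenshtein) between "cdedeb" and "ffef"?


Computing edit distance: "cdedeb" -> "ffef"
DP table:
           f    f    e    f
      0    1    2    3    4
  c   1    1    2    3    4
  d   2    2    2    3    4
  e   3    3    3    2    3
  d   4    4    4    3    3
  e   5    5    5    4    4
  b   6    6    6    5    5
Edit distance = dp[6][4] = 5

5


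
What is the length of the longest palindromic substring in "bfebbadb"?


Input: "bfebbadb"
Checking substrings for palindromes:
  [3:5] "bb" (len 2) => palindrome
Longest palindromic substring: "bb" with length 2

2


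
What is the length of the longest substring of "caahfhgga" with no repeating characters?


Input: "caahfhgga"
Sliding window (track last position of each char):
  Position 0 ('c'): window [0,0] length 1 -- new best
  Position 1 ('a'): window [0,1] length 2 -- new best
  Position 2 ('a'): repeat (last at 1), move window start to 2
  Position 2 ('a'): window [2,2] length 1
  Position 3 ('h'): window [2,3] length 2
  Position 4 ('f'): window [2,4] length 3 -- new best
  Position 5 ('h'): repeat (last at 3), move window start to 4
  Position 5 ('h'): window [4,5] length 2
  Position 6 ('g'): window [4,6] length 3
  Position 7 ('g'): repeat (last at 6), move window start to 7
  Position 7 ('g'): window [7,7] length 1
  Position 8 ('a'): window [7,8] length 2
Longest substring with no repeats: "ahf" with length 3

3


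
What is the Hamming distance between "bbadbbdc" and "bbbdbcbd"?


Comparing "bbadbbdc" and "bbbdbcbd" position by position:
  Position 0: 'b' vs 'b' => same
  Position 1: 'b' vs 'b' => same
  Position 2: 'a' vs 'b' => differ
  Position 3: 'd' vs 'd' => same
  Position 4: 'b' vs 'b' => same
  Position 5: 'b' vs 'c' => differ
  Position 6: 'd' vs 'b' => differ
  Position 7: 'c' vs 'd' => differ
Total differences (Hamming distance): 4

4


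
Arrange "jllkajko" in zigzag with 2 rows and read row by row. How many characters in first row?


Zigzag "jllkajko" into 2 rows:
Placing characters:
  'j' => row 0
  'l' => row 1
  'l' => row 0
  'k' => row 1
  'a' => row 0
  'j' => row 1
  'k' => row 0
  'o' => row 1
Rows:
  Row 0: "jlak"
  Row 1: "lkjo"
First row length: 4

4


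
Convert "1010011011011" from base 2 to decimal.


Input: "1010011011011" in base 2
Positional expansion:
  Digit '1' (value 1) x 2^12 = 4096
  Digit '0' (value 0) x 2^11 = 0
  Digit '1' (value 1) x 2^10 = 1024
  Digit '0' (value 0) x 2^9 = 0
  Digit '0' (value 0) x 2^8 = 0
  Digit '1' (value 1) x 2^7 = 128
  Digit '1' (value 1) x 2^6 = 64
  Digit '0' (value 0) x 2^5 = 0
  Digit '1' (value 1) x 2^4 = 16
  Digit '1' (value 1) x 2^3 = 8
  Digit '0' (value 0) x 2^2 = 0
  Digit '1' (value 1) x 2^1 = 2
  Digit '1' (value 1) x 2^0 = 1
Sum = 5339

5339
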